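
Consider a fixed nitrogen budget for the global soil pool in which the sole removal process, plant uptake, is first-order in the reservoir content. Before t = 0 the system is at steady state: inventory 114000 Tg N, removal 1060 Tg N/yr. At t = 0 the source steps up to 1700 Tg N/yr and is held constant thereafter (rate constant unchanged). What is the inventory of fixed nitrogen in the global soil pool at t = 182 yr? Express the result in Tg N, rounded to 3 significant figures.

170000 Tg N

The sink rate constant is k = F₀/M₀ = 1060/114000 = 0.009298 yr⁻¹.
Solving dM/dt = F₁ − kM with M(0) = M₀ gives M(t) = F₁/k + (M₀ − F₁/k)·e^(−kt).
F₁/k = 1700/0.009298 = 182830 Tg N; kt = 0.009298 × 182 = 1.692, e^(−kt) = 0.1841.
M(182) = 182830 + (114000 − 182830) × 0.1841 = 182830 − 12670 = 170160 Tg N.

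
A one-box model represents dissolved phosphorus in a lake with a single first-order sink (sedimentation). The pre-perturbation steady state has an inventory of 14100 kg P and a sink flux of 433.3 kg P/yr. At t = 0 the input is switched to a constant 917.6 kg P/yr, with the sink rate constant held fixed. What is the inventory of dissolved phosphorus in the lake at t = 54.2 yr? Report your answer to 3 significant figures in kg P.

Residence time τ = M₀/F₀ = 32.54 yr. The eventual steady state is M_∞ = M₀·(F₁/F₀) = 14100 × 917.6/433.3 = 29860 kg P.
The anomaly ΔM(t) = M(t) − M_∞ decays as ΔM₀·e^(−t/τ) with ΔM₀ = 14100 − 29860 = −15760 kg P.
At t = 54.2 yr, e^(−t/τ) = e^(−1.666) = 0.1891, so ΔM = −2980 kg P and M = 29860 − 2980 = 26880 kg P.

26900 kg P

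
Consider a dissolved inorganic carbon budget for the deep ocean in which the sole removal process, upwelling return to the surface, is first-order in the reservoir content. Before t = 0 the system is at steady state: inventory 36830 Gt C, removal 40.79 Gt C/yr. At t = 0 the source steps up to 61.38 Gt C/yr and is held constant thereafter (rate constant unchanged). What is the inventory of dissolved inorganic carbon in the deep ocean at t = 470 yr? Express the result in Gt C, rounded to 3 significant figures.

Residence time τ = M₀/F₀ = 902.9 yr. The eventual steady state is M_∞ = M₀·(F₁/F₀) = 36830 × 61.38/40.79 = 55421 Gt C.
The anomaly ΔM(t) = M(t) − M_∞ decays as ΔM₀·e^(−t/τ) with ΔM₀ = 36830 − 55421 = −18590 Gt C.
At t = 470 yr, e^(−t/τ) = e^(−0.5205) = 0.5942, so ΔM = −11050 Gt C and M = 55421 − 11050 = 44374 Gt C.

44400 Gt C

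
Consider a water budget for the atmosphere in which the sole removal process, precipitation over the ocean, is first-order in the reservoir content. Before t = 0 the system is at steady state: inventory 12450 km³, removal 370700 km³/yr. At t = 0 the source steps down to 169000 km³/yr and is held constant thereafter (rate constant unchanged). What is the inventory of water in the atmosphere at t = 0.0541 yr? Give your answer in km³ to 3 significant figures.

The sink rate constant is k = F₀/M₀ = 370700/12450 = 29.78 yr⁻¹.
Solving dM/dt = F₁ − kM with M(0) = M₀ gives M(t) = F₁/k + (M₀ − F₁/k)·e^(−kt).
F₁/k = 169000/29.78 = 5675.9 km³; kt = 29.78 × 0.0541 = 1.611, e^(−kt) = 0.1997.
M(0.0541) = 5675.9 + (12450 − 5675.9) × 0.1997 = 5675.9 + 1353 = 7028.8 km³.

7030 km³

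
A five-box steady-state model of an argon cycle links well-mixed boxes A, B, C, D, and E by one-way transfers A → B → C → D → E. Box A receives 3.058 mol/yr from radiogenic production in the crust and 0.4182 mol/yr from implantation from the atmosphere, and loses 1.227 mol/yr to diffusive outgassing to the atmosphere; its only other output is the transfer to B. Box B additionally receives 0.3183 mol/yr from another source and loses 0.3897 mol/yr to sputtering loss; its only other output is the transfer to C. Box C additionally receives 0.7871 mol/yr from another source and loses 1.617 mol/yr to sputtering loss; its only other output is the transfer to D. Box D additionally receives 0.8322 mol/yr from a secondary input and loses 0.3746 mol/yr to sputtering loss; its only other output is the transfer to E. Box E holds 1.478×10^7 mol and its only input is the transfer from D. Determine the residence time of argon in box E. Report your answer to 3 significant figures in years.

Box A: F(A→B) = (3.058 + 0.4182) − 1.227 = 2.2492 mol/yr.
Box B: F(B→C) = (2.2492 + 0.3183) − 0.3897 = 2.1778 mol/yr.
Box C: F(C→D) = (2.1778 + 0.7871) − 1.617 = 1.3479 mol/yr.
Box D: F(D→E) = (1.3479 + 0.8322) − 0.3746 = 1.8055 mol/yr.
Box E throughput = its input = 1.8055 mol/yr; τ = 1.478×10^7 / 1.8055 = 8.186×10^6 yr.

8.19×10^6 yr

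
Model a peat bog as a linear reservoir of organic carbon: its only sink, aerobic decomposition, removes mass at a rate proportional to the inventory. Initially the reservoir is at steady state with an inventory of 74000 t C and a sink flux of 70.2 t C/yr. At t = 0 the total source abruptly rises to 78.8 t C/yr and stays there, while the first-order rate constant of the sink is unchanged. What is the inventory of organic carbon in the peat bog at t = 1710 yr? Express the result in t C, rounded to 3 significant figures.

The sink rate constant is k = F₀/M₀ = 70.2/74000 = 0.0009486 yr⁻¹.
Solving dM/dt = F₁ − kM with M(0) = M₀ gives M(t) = F₁/k + (M₀ − F₁/k)·e^(−kt).
F₁/k = 78.8/0.0009486 = 83066 t C; kt = 0.0009486 × 1710 = 1.622, e^(−kt) = 0.1975.
M(1710) = 83066 + (74000 − 83066) × 0.1975 = 83066 − 1790 = 81275 t C.

81300 t C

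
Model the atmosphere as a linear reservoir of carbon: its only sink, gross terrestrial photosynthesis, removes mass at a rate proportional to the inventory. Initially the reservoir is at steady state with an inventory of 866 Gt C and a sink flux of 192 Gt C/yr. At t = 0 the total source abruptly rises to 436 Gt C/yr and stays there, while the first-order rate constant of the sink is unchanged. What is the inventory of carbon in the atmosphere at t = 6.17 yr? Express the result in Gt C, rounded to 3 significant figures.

The sink rate constant is k = F₀/M₀ = 192/866 = 0.2217 yr⁻¹.
Solving dM/dt = F₁ − kM with M(0) = M₀ gives M(t) = F₁/k + (M₀ − F₁/k)·e^(−kt).
F₁/k = 436/0.2217 = 1966.5 Gt C; kt = 0.2217 × 6.17 = 1.368, e^(−kt) = 0.2546.
M(6.17) = 1966.5 + (866 − 1966.5) × 0.2546 = 1966.5 − 280.2 = 1686.3 Gt C.

1690 Gt C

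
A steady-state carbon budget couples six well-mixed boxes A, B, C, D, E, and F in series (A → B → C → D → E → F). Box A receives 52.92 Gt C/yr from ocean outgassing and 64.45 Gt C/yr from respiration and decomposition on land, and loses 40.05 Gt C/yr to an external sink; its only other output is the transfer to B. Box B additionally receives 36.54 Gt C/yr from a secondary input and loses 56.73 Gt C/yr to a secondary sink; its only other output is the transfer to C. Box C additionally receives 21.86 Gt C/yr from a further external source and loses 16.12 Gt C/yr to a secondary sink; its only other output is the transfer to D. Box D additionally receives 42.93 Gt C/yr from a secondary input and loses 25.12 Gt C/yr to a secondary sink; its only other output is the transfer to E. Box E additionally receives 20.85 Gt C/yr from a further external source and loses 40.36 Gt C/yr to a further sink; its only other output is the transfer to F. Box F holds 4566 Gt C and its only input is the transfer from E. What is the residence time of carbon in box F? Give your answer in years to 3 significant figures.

74.6 yr

Box A: F(A→B) = (52.92 + 64.45) − 40.05 = 77.320 Gt C/yr.
Box B: F(B→C) = (77.320 + 36.54) − 56.73 = 57.130 Gt C/yr.
Box C: F(C→D) = (57.130 + 21.86) − 16.12 = 62.870 Gt C/yr.
Box D: F(D→E) = (62.870 + 42.93) − 25.12 = 80.680 Gt C/yr.
Box E: F(E→F) = (80.680 + 20.85) − 40.36 = 61.170 Gt C/yr.
Box F throughput = its input = 61.170 Gt C/yr; τ = 4566 / 61.170 = 74.64 yr.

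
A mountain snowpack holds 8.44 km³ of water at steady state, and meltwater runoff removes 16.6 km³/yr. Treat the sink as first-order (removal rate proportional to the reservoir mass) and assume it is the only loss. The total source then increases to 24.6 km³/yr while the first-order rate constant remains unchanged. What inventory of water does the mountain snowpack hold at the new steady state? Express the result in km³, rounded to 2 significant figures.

13 km³

Rate constant k = F/M = 16.6 / 8.44 = 1.967 yr⁻¹.
At the new steady state, source = k·M_new ⇒ M_new = 24.6 / 1.967 = 12.51 km³.
(Equivalently M_new = M × F_new/F_old = 8.44 × 24.6/16.6.)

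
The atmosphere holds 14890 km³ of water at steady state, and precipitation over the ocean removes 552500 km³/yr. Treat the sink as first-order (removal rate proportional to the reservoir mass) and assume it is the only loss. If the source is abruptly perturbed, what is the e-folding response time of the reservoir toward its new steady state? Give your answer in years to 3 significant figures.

For a linear reservoir the response time equals the residence time τ = M/F.
τ = 14890 / 552500 = 0.02695 yr.

0.0270 yr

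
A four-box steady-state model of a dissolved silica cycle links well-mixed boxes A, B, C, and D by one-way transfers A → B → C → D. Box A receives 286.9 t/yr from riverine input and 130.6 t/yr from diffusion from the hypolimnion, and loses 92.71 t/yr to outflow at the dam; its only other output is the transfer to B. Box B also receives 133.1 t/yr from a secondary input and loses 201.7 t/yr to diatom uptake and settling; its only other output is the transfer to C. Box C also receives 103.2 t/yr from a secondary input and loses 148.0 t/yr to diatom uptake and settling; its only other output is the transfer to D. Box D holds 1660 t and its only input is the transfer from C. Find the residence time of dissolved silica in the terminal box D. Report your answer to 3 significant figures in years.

Box A: F(A→B) = (286.9 + 130.6) − 92.71 = 324.79 t/yr.
Box B: F(B→C) = (324.79 + 133.1) − 201.7 = 256.19 t/yr.
Box C: F(C→D) = (256.19 + 103.2) − 148.0 = 211.39 t/yr.
Box D throughput = its input = 211.39 t/yr; τ = 1660 / 211.39 = 7.853 yr.

7.85 yr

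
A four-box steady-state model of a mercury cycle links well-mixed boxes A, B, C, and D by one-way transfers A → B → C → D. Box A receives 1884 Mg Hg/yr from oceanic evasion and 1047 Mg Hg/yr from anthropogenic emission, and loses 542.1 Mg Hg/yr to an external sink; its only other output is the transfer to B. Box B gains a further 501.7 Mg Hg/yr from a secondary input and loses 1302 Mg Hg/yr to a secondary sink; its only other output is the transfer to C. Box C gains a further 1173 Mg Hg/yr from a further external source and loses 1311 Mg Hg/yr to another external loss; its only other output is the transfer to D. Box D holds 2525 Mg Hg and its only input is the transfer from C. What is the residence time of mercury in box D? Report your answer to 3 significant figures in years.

1.74 yr

Box A: F(A→B) = (1884 + 1047) − 542.1 = 2388.9 Mg Hg/yr.
Box B: F(B→C) = (2388.9 + 501.7) − 1302 = 1588.6 Mg Hg/yr.
Box C: F(C→D) = (1588.6 + 1173) − 1311 = 1450.6 Mg Hg/yr.
Box D throughput = its input = 1450.6 Mg Hg/yr; τ = 2525 / 1450.6 = 1.741 yr.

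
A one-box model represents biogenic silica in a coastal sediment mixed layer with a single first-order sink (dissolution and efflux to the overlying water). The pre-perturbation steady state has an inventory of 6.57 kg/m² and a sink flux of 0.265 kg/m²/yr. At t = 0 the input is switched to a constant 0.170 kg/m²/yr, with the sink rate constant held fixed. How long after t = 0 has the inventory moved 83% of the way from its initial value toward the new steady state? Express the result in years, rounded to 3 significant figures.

43.9 yr

τ = M₀/F₀ = 6.57/0.265 = 24.79 yr.
The remaining gap fraction is e^(−t/τ); 83% covered ⇒ e^(−t/τ) = 0.170.
t = −τ ln(0.170) = 24.79 × 1.772 = 43.93 yr.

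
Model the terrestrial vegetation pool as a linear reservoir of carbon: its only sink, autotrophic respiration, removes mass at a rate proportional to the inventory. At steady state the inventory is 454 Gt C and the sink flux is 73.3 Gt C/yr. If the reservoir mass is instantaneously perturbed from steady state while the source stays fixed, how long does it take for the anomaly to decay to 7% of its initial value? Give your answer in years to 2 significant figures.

16 yr

For a linear reservoir the anomaly decays as exp(−t/τ) with τ = M/F = 454/73.3 = 6.194 yr.
exp(−t/τ) = 0.07 ⇒ t = −τ ln(0.07) = 6.194 × 2.659 = 16.47 yr.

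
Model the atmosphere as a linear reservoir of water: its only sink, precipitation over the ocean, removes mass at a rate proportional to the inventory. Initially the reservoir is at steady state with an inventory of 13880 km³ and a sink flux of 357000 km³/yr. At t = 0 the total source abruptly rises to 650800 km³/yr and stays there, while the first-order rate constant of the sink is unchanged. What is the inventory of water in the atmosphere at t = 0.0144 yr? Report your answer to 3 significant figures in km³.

17400 km³

Residence time τ = M₀/F₀ = 0.03888 yr. The eventual steady state is M_∞ = M₀·(F₁/F₀) = 13880 × 650800/357000 = 25303 km³.
The anomaly ΔM(t) = M(t) − M_∞ decays as ΔM₀·e^(−t/τ) with ΔM₀ = 13880 − 25303 = −11420 km³.
At t = 0.0144 yr, e^(−t/τ) = e^(−0.3704) = 0.6905, so ΔM = −7887 km³ and M = 25303 − 7887 = 17416 km³.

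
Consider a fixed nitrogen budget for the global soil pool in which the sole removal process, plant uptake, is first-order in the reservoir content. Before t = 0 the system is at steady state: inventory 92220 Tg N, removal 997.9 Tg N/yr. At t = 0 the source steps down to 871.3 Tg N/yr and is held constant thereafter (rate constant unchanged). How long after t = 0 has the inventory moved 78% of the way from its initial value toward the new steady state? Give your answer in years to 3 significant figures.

τ = M₀/F₀ = 92220/997.9 = 92.41 yr.
The remaining gap fraction is e^(−t/τ); 78% covered ⇒ e^(−t/τ) = 0.220.
t = −τ ln(0.220) = 92.41 × 1.514 = 139.9 yr.

140 yr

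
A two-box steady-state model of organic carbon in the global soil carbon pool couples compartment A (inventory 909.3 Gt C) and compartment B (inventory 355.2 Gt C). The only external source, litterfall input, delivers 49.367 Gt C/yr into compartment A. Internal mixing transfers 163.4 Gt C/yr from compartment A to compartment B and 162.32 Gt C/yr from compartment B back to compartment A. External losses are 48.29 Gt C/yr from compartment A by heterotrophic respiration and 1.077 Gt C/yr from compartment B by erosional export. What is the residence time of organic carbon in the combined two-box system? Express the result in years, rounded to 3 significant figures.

Residence time in the combined system uses the total inventory and the total *external* removal — internal exchanges between the two boxes cancel.
M_total = 909.3 + 355.2 = 1264.5 Gt C.
ΣF_external_out = 48.29 + 1.077 = 49.367 Gt C/yr.
τ = M_total / ΣF_ext = 1264.5 / 49.367 = 25.61 yr.

25.6 yr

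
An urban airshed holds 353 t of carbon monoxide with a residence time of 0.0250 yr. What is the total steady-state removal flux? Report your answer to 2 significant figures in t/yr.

F = M / τ = 353 / 0.0250 = 14120 t/yr.

14000 t/yr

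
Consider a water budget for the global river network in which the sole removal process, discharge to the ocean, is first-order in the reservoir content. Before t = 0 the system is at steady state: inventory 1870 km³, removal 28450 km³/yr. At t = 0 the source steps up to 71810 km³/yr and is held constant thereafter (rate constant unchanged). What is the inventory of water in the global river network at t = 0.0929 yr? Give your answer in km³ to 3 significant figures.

4030 km³

τ = M₀/F₀ = 1870/28450 = 0.06573 yr; rate constant k = 1/τ.
New steady state M_∞ = F₁/k = F₁·τ = 71810 × 0.06573 = 4720.0 km³.
M(t) = M_∞ + (M₀ − M_∞)·e^(−t/τ); t/τ = 0.0929/0.06573 = 1.413, so e^(−t/τ) = 0.2433.
M(t) = 4720.0 − 2850 × 0.2433 = 4026.6 km³.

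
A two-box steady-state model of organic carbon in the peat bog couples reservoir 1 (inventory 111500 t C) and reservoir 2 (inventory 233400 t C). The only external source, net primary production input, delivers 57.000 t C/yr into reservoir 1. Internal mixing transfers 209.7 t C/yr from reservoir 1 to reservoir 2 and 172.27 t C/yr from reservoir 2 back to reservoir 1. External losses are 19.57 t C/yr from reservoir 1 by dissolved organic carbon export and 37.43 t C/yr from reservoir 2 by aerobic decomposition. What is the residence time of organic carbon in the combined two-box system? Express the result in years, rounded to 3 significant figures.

For the system as a whole, the A↔B exchange is internal and contributes nothing to the throughput; only the external sinks remove mass.
M_total = 111500 + 233400 = 344900 t C.
ΣF_external_out = 19.57 + 37.43 = 57.000 t C/yr.
τ = M_total / ΣF_ext = 344900 / 57.000 = 6051 yr.

6050 yr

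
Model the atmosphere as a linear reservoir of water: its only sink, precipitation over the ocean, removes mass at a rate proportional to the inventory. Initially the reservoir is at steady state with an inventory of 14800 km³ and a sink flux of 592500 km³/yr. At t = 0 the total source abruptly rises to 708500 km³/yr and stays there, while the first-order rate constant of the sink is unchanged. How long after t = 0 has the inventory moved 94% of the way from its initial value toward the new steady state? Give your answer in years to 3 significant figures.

0.0703 yr

τ = M₀/F₀ = 14800/592500 = 0.02498 yr.
The remaining gap fraction is e^(−t/τ); 94% covered ⇒ e^(−t/τ) = 0.0600.
t = −τ ln(0.0600) = 0.02498 × 2.813 = 0.07028 yr.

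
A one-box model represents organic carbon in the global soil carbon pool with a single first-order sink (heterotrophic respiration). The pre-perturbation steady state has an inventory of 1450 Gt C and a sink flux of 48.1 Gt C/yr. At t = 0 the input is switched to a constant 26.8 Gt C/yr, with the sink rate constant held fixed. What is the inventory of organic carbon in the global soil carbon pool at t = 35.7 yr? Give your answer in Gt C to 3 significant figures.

1000 Gt C

Residence time τ = M₀/F₀ = 30.15 yr. The eventual steady state is M_∞ = M₀·(F₁/F₀) = 1450 × 26.8/48.1 = 807.90 Gt C.
The anomaly ΔM(t) = M(t) − M_∞ decays as ΔM₀·e^(−t/τ) with ΔM₀ = 1450 − 807.90 = 642.1 Gt C.
At t = 35.7 yr, e^(−t/τ) = e^(−1.184) = 0.3060, so ΔM = 196.5 Gt C and M = 807.90 + 196.5 = 1004.4 Gt C.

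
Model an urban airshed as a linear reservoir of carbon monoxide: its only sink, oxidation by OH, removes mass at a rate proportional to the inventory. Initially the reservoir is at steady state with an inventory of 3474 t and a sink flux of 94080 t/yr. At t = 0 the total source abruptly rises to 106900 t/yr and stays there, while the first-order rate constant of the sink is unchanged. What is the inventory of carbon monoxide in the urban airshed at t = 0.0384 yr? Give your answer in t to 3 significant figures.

The sink rate constant is k = F₀/M₀ = 94080/3474 = 27.08 yr⁻¹.
Solving dM/dt = F₁ − kM with M(0) = M₀ gives M(t) = F₁/k + (M₀ − F₁/k)·e^(−kt).
F₁/k = 106900/27.08 = 3947.4 t; kt = 27.08 × 0.0384 = 1.040, e^(−kt) = 0.3535.
M(0.0384) = 3947.4 + (3474 − 3947.4) × 0.3535 = 3947.4 − 167.3 = 3780.1 t.

3780 t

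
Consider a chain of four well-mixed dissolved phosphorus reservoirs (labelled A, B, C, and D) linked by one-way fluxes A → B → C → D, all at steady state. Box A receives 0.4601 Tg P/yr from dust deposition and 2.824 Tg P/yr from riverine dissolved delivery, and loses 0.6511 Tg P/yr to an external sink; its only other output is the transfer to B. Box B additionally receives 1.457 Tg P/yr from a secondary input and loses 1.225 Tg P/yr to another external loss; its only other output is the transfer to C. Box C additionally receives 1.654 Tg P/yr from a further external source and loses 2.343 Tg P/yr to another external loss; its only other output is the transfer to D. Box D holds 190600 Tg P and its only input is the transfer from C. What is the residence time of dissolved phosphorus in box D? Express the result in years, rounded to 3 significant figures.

87600 yr

Box A: F(A→B) = (0.4601 + 2.824) − 0.6511 = 2.6330 Tg P/yr.
Box B: F(B→C) = (2.6330 + 1.457) − 1.225 = 2.8650 Tg P/yr.
Box C: F(C→D) = (2.8650 + 1.654) − 2.343 = 2.1760 Tg P/yr.
Box D throughput = its input = 2.1760 Tg P/yr; τ = 190600 / 2.1760 = 87590 yr.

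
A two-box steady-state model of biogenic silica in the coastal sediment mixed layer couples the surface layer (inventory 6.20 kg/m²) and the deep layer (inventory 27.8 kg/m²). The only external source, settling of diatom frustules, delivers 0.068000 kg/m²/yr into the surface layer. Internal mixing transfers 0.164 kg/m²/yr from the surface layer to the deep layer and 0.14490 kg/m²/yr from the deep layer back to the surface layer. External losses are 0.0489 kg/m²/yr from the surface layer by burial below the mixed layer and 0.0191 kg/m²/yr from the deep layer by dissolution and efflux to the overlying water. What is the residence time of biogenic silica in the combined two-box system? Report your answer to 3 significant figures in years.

500 yr

Treat the two boxes together as one reservoir: the mixing fluxes between them are internal recycling, so τ = ΣM / Σ(external losses).
M_total = 6.20 + 27.8 = 34.000 kg/m².
ΣF_external_out = 0.0489 + 0.0191 = 0.068000 kg/m²/yr.
τ = M_total / ΣF_ext = 34.000 / 0.068000 = 500.0 yr.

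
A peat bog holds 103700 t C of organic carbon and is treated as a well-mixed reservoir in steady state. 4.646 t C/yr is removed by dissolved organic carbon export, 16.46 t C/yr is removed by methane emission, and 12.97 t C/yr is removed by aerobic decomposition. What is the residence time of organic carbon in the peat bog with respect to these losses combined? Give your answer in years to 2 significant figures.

3000 yr

Total removal = 4.646 + 16.46 + 12.97 = 34.076 t C/yr.
τ = M / ΣF_out = 103700 / 34.076 = 3043 yr.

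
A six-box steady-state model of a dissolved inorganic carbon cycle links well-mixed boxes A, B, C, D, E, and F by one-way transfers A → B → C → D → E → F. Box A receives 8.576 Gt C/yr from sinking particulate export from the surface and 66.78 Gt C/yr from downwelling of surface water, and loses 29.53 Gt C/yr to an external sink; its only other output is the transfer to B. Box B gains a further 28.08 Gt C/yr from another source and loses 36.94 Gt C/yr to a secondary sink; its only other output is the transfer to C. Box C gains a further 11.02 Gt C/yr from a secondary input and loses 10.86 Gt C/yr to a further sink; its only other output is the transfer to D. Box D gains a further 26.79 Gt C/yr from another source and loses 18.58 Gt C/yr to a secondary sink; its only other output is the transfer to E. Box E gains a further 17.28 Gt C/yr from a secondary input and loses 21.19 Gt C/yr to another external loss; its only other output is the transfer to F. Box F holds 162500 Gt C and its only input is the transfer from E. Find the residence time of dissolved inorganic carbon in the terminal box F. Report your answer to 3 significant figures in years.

3920 yr

Box A: F(A→B) = (8.576 + 66.78) − 29.53 = 45.826 Gt C/yr.
Box B: F(B→C) = (45.826 + 28.08) − 36.94 = 36.966 Gt C/yr.
Box C: F(C→D) = (36.966 + 11.02) − 10.86 = 37.126 Gt C/yr.
Box D: F(D→E) = (37.126 + 26.79) − 18.58 = 45.336 Gt C/yr.
Box E: F(E→F) = (45.336 + 17.28) − 21.19 = 41.426 Gt C/yr.
Box F throughput = its input = 41.426 Gt C/yr; τ = 162500 / 41.426 = 3923 yr.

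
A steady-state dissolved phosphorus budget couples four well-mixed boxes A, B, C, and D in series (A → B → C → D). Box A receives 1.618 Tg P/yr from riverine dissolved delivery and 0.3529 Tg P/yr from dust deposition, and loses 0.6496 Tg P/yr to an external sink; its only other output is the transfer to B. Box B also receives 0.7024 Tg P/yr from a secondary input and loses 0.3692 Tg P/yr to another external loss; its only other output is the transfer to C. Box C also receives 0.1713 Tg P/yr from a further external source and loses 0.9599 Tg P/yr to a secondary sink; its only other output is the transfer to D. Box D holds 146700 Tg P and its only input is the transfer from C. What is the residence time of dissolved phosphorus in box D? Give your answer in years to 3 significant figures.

169000 yr

Box A: F(A→B) = (1.618 + 0.3529) − 0.6496 = 1.3213 Tg P/yr.
Box B: F(B→C) = (1.3213 + 0.7024) − 0.3692 = 1.6545 Tg P/yr.
Box C: F(C→D) = (1.6545 + 0.1713) − 0.9599 = 0.86590 Tg P/yr.
Box D throughput = its input = 0.86590 Tg P/yr; τ = 146700 / 0.86590 = 169400 yr.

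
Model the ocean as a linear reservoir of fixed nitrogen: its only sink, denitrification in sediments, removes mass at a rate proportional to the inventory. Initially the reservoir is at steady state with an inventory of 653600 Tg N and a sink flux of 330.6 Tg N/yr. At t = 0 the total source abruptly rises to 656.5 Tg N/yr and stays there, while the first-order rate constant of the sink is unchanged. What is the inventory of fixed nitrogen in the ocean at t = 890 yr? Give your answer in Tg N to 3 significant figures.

887000 Tg N

τ = M₀/F₀ = 653600/330.6 = 1977 yr; rate constant k = 1/τ.
New steady state M_∞ = F₁/k = F₁·τ = 656.5 × 1977 = 1.2979×10^6 Tg N.
M(t) = M_∞ + (M₀ − M_∞)·e^(−t/τ); t/τ = 890/1977 = 0.4502, so e^(−t/τ) = 0.6375.
M(t) = 1.2979×10^6 − 644300 × 0.6375 = 887150 Tg N.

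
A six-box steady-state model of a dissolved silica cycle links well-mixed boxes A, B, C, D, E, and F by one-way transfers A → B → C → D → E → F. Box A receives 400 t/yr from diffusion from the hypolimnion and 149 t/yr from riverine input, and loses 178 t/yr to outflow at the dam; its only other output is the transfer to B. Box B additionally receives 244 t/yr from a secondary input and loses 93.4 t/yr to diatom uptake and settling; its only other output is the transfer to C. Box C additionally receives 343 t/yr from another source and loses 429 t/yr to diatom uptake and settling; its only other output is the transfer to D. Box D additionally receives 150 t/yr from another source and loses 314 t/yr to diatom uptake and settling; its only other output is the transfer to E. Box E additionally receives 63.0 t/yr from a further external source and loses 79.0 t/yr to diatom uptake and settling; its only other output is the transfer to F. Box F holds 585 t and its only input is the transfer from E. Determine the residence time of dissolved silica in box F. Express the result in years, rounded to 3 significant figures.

2.29 yr

Box A: F(A→B) = (400 + 149) − 178 = 371.00 t/yr.
Box B: F(B→C) = (371.00 + 244) − 93.4 = 521.60 t/yr.
Box C: F(C→D) = (521.60 + 343) − 429 = 435.60 t/yr.
Box D: F(D→E) = (435.60 + 150) − 314 = 271.60 t/yr.
Box E: F(E→F) = (271.60 + 63.0) − 79.0 = 255.60 t/yr.
Box F throughput = its input = 255.60 t/yr; τ = 585 / 255.60 = 2.289 yr.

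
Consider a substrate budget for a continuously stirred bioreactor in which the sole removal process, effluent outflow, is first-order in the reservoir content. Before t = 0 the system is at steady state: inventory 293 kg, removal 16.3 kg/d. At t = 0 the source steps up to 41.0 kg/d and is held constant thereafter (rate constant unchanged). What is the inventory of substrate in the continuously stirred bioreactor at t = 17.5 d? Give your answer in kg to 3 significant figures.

569 kg

The sink rate constant is k = F₀/M₀ = 16.3/293 = 0.05563 d⁻¹.
Solving dM/dt = F₁ − kM with M(0) = M₀ gives M(t) = F₁/k + (M₀ − F₁/k)·e^(−kt).
F₁/k = 41.0/0.05563 = 736.99 kg; kt = 0.05563 × 17.5 = 0.9735, e^(−kt) = 0.3777.
M(17.5) = 736.99 + (293 − 736.99) × 0.3777 = 736.99 − 167.7 = 569.28 kg.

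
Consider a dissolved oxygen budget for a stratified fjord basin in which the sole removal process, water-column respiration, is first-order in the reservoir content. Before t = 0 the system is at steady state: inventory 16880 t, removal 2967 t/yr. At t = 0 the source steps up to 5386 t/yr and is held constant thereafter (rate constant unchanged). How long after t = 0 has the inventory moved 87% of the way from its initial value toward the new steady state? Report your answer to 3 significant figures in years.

11.6 yr

τ = M₀/F₀ = 16880/2967 = 5.689 yr.
The remaining gap fraction is e^(−t/τ); 87% covered ⇒ e^(−t/τ) = 0.130.
t = −τ ln(0.130) = 5.689 × 2.040 = 11.61 yr.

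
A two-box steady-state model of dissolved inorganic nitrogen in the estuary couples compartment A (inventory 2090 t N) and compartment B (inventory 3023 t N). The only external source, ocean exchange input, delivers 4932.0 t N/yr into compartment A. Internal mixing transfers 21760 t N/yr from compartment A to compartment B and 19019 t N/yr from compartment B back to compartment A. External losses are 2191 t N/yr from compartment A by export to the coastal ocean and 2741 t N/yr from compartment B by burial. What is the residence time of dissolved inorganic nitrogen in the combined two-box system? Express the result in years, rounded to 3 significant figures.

1.04 yr

For the system as a whole, the A↔B exchange is internal and contributes nothing to the throughput; only the external sinks remove mass.
M_total = 2090 + 3023 = 5113.0 t N.
ΣF_external_out = 2191 + 2741 = 4932.0 t N/yr.
τ = M_total / ΣF_ext = 5113.0 / 4932.0 = 1.037 yr.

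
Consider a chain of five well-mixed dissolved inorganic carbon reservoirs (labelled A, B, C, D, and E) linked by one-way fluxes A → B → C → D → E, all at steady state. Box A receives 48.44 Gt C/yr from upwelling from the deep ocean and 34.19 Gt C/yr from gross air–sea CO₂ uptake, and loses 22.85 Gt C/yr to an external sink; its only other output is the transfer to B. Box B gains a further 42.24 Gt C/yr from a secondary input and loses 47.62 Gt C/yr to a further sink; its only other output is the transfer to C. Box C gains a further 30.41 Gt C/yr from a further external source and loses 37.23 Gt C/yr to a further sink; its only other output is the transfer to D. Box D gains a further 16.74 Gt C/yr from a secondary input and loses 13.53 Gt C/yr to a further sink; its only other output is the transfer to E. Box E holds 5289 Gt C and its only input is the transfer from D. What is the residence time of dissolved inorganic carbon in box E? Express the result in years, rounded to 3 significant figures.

Box A: F(A→B) = (48.44 + 34.19) − 22.85 = 59.780 Gt C/yr.
Box B: F(B→C) = (59.780 + 42.24) − 47.62 = 54.400 Gt C/yr.
Box C: F(C→D) = (54.400 + 30.41) − 37.23 = 47.580 Gt C/yr.
Box D: F(D→E) = (47.580 + 16.74) − 13.53 = 50.790 Gt C/yr.
Box E throughput = its input = 50.790 Gt C/yr; τ = 5289 / 50.790 = 104.1 yr.

104 yr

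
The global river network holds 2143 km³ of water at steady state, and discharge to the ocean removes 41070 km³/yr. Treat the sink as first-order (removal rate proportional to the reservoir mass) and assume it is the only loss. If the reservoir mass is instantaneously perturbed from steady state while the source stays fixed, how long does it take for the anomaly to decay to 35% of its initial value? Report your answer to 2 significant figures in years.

0.055 yr

For a linear reservoir the anomaly decays as exp(−t/τ) with τ = M/F = 2143/41070 = 0.05218 yr.
exp(−t/τ) = 0.35 ⇒ t = −τ ln(0.35) = 0.05218 × 1.050 = 0.05478 yr.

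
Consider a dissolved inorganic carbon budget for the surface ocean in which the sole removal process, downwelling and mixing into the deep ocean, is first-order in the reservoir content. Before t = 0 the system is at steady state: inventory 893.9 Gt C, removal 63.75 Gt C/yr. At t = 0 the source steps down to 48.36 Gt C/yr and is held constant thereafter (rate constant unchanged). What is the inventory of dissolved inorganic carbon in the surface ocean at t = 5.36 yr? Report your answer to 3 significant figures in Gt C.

τ = M₀/F₀ = 893.9/63.75 = 14.02 yr; rate constant k = 1/τ.
New steady state M_∞ = F₁/k = F₁·τ = 48.36 × 14.02 = 678.10 Gt C.
M(t) = M_∞ + (M₀ − M_∞)·e^(−t/τ); t/τ = 5.36/14.02 = 0.3823, so e^(−t/τ) = 0.6823.
M(t) = 678.10 + 215.8 × 0.6823 = 825.35 Gt C.

825 Gt C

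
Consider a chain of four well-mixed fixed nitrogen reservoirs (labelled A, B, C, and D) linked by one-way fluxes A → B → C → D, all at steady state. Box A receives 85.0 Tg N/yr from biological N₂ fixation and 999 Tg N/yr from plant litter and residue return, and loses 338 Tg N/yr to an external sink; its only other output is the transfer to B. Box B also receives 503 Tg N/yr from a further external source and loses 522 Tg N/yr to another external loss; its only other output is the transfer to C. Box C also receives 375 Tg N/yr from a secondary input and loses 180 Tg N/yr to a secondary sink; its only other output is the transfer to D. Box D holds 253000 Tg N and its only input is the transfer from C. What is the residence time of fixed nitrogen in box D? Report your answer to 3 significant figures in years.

Box A: F(A→B) = (85.0 + 999) − 338 = 746.00 Tg N/yr.
Box B: F(B→C) = (746.00 + 503) − 522 = 727.00 Tg N/yr.
Box C: F(C→D) = (727.00 + 375) − 180 = 922.00 Tg N/yr.
Box D throughput = its input = 922.00 Tg N/yr; τ = 253000 / 922.00 = 274.4 yr.

274 yr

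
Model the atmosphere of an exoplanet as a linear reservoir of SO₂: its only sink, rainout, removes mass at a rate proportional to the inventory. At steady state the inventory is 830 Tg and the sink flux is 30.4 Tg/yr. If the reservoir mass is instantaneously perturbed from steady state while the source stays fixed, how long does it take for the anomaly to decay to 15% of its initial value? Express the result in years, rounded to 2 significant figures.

52 yr

For a linear reservoir the anomaly decays as exp(−t/τ) with τ = M/F = 830/30.4 = 27.30 yr.
exp(−t/τ) = 0.15 ⇒ t = −τ ln(0.15) = 27.30 × 1.897 = 51.80 yr.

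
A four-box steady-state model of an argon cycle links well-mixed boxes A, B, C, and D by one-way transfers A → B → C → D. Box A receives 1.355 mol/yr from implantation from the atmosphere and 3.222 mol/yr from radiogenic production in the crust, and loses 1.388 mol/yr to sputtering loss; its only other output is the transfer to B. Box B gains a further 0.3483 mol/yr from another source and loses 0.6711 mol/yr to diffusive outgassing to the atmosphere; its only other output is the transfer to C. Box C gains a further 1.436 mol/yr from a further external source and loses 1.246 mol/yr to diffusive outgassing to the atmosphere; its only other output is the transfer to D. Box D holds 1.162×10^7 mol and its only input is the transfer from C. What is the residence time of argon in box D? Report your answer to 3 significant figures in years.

Box A: F(A→B) = (1.355 + 3.222) − 1.388 = 3.1890 mol/yr.
Box B: F(B→C) = (3.1890 + 0.3483) − 0.6711 = 2.8662 mol/yr.
Box C: F(C→D) = (2.8662 + 1.436) − 1.246 = 3.0562 mol/yr.
Box D throughput = its input = 3.0562 mol/yr; τ = 1.162×10^7 / 3.0562 = 3.802×10^6 yr.

3.80×10^6 yr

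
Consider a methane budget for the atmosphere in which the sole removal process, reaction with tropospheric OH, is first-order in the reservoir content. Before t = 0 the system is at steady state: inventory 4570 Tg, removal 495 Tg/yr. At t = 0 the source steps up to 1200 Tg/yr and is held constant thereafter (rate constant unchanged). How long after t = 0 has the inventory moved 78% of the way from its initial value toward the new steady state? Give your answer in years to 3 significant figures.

14.0 yr

τ = M₀/F₀ = 4570/495 = 9.232 yr.
The remaining gap fraction is e^(−t/τ); 78% covered ⇒ e^(−t/τ) = 0.220.
t = −τ ln(0.220) = 9.232 × 1.514 = 13.98 yr.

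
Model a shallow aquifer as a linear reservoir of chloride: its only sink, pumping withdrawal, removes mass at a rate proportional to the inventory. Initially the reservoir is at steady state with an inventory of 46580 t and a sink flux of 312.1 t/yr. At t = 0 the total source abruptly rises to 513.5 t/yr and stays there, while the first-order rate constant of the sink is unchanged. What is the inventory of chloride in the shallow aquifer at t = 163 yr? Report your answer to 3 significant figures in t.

τ = M₀/F₀ = 46580/312.1 = 149.2 yr; rate constant k = 1/τ.
New steady state M_∞ = F₁/k = F₁·τ = 513.5 × 149.2 = 76638 t.
M(t) = M_∞ + (M₀ − M_∞)·e^(−t/τ); t/τ = 163/149.2 = 1.092, so e^(−t/τ) = 0.3355.
M(t) = 76638 − 30060 × 0.3355 = 66554 t.

66600 t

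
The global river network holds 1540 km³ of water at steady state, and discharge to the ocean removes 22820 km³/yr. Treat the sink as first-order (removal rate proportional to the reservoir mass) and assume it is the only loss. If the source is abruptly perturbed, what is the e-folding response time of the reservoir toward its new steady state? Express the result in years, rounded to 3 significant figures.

0.0675 yr

For a linear reservoir the response time equals the residence time τ = M/F.
τ = 1540 / 22820 = 0.06748 yr.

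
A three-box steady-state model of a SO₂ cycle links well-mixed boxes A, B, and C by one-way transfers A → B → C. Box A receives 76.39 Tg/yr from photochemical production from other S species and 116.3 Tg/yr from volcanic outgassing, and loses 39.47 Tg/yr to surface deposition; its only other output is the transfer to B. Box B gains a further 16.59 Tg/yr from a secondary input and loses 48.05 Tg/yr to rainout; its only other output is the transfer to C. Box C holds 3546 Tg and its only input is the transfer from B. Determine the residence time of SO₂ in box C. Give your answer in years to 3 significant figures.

Box A: F(A→B) = (76.39 + 116.3) − 39.47 = 153.22 Tg/yr.
Box B: F(B→C) = (153.22 + 16.59) − 48.05 = 121.76 Tg/yr.
Box C throughput = its input = 121.76 Tg/yr; τ = 3546 / 121.76 = 29.12 yr.

29.1 yr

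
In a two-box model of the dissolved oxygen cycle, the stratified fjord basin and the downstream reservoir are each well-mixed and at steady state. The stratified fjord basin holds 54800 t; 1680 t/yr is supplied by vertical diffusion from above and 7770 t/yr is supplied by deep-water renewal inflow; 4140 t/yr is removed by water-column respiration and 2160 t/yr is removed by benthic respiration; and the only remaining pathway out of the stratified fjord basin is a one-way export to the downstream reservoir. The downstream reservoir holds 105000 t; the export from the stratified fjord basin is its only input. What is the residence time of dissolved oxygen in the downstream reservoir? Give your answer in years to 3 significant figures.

Balance the stratified fjord basin: ΣF_in = 1680 + 7770 = 9450.0 t/yr.
Export to the downstream reservoir = ΣF_in − (4140 + 2160) = 3150.0 t/yr.
At steady state the output of the downstream reservoir equals its input, 3150.0 t/yr.
τ = M / F = 105000 / 3150.0 = 33.33 yr.

33.3 yr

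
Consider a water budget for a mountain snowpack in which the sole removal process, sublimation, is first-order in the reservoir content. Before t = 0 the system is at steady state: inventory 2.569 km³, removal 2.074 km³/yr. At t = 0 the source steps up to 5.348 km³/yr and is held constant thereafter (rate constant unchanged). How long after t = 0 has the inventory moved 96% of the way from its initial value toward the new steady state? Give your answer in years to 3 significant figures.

3.99 yr

τ = M₀/F₀ = 2.569/2.074 = 1.239 yr.
The remaining gap fraction is e^(−t/τ); 96% covered ⇒ e^(−t/τ) = 0.0400.
t = −τ ln(0.0400) = 1.239 × 3.219 = 3.987 yr.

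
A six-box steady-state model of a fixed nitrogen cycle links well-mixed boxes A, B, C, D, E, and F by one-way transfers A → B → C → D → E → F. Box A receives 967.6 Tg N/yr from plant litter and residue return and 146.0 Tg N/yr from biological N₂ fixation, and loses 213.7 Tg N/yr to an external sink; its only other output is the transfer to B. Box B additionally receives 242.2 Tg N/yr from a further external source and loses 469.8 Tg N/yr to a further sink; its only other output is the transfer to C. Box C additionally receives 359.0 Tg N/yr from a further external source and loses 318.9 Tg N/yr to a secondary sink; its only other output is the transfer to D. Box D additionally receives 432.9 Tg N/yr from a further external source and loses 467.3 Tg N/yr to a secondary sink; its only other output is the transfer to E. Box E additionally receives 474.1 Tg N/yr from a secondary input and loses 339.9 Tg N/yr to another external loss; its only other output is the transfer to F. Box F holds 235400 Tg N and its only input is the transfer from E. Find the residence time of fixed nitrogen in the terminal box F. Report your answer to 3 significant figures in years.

290 yr

Box A: F(A→B) = (967.6 + 146.0) − 213.7 = 899.90 Tg N/yr.
Box B: F(B→C) = (899.90 + 242.2) − 469.8 = 672.30 Tg N/yr.
Box C: F(C→D) = (672.30 + 359.0) − 318.9 = 712.40 Tg N/yr.
Box D: F(D→E) = (712.40 + 432.9) − 467.3 = 678.00 Tg N/yr.
Box E: F(E→F) = (678.00 + 474.1) − 339.9 = 812.20 Tg N/yr.
Box F throughput = its input = 812.20 Tg N/yr; τ = 235400 / 812.20 = 289.8 yr.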